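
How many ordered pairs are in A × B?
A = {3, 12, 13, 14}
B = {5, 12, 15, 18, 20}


Set A = {3, 12, 13, 14} has 4 elements.
Set B = {5, 12, 15, 18, 20} has 5 elements.
|A × B| = |A| × |B| = 4 × 5 = 20

20


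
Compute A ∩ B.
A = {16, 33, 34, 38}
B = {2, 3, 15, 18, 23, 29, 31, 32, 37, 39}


Set A = {16, 33, 34, 38}
Set B = {2, 3, 15, 18, 23, 29, 31, 32, 37, 39}
A ∩ B includes only elements in both sets.
Check each element of A against B:
16 ✗, 33 ✗, 34 ✗, 38 ✗
A ∩ B = {}

{}


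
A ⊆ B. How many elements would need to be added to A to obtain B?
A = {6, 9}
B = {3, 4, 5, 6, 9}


Set A = {6, 9}, |A| = 2
Set B = {3, 4, 5, 6, 9}, |B| = 5
Since A ⊆ B: B \ A = {3, 4, 5}
|B| - |A| = 5 - 2 = 3

3


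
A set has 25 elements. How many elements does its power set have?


The set has 25 elements.
The power set contains all possible subsets.
|P(A)| = 2^|A| = 2^25 = 33554432

33554432


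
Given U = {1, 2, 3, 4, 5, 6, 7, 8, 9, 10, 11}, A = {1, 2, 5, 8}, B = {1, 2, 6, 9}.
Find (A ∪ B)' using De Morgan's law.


U = {1, 2, 3, 4, 5, 6, 7, 8, 9, 10, 11}
A = {1, 2, 5, 8}, B = {1, 2, 6, 9}
A ∪ B = {1, 2, 5, 6, 8, 9}
(A ∪ B)' = U \ (A ∪ B) = {3, 4, 7, 10, 11}
Verification via A' ∩ B': A' = {3, 4, 6, 7, 9, 10, 11}, B' = {3, 4, 5, 7, 8, 10, 11}
A' ∩ B' = {3, 4, 7, 10, 11} ✓

{3, 4, 7, 10, 11}


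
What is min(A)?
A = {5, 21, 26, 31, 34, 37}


Set A = {5, 21, 26, 31, 34, 37}
Elements in ascending order: 5, 21, 26, 31, 34, 37
The smallest element is 5.

5


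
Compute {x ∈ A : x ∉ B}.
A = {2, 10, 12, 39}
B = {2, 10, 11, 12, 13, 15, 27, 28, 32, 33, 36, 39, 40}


Set A = {2, 10, 12, 39}
Set B = {2, 10, 11, 12, 13, 15, 27, 28, 32, 33, 36, 39, 40}
Check each element of A against B:
2 ∈ B, 10 ∈ B, 12 ∈ B, 39 ∈ B
Elements of A not in B: {}

{}


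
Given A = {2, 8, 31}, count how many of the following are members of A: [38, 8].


Set A = {2, 8, 31}
Candidates: [38, 8]
Check each candidate:
38 ∉ A, 8 ∈ A
Count of candidates in A: 1

1


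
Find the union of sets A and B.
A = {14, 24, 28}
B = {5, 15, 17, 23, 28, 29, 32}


Set A = {14, 24, 28}
Set B = {5, 15, 17, 23, 28, 29, 32}
A ∪ B includes all elements in either set.
Elements from A: {14, 24, 28}
Elements from B not already included: {5, 15, 17, 23, 29, 32}
A ∪ B = {5, 14, 15, 17, 23, 24, 28, 29, 32}

{5, 14, 15, 17, 23, 24, 28, 29, 32}


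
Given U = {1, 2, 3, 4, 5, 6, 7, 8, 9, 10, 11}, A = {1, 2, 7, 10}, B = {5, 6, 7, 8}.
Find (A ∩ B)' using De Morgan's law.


U = {1, 2, 3, 4, 5, 6, 7, 8, 9, 10, 11}
A = {1, 2, 7, 10}, B = {5, 6, 7, 8}
A ∩ B = {7}
(A ∩ B)' = U \ (A ∩ B) = {1, 2, 3, 4, 5, 6, 8, 9, 10, 11}
Verification via A' ∪ B': A' = {3, 4, 5, 6, 8, 9, 11}, B' = {1, 2, 3, 4, 9, 10, 11}
A' ∪ B' = {1, 2, 3, 4, 5, 6, 8, 9, 10, 11} ✓

{1, 2, 3, 4, 5, 6, 8, 9, 10, 11}


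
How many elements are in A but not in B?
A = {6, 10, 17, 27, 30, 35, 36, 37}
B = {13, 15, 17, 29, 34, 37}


Set A = {6, 10, 17, 27, 30, 35, 36, 37}
Set B = {13, 15, 17, 29, 34, 37}
A \ B = {6, 10, 27, 30, 35, 36}
|A \ B| = 6

6


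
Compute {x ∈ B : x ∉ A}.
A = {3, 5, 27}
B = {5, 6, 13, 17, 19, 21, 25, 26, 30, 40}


Set A = {3, 5, 27}
Set B = {5, 6, 13, 17, 19, 21, 25, 26, 30, 40}
Check each element of B against A:
5 ∈ A, 6 ∉ A (include), 13 ∉ A (include), 17 ∉ A (include), 19 ∉ A (include), 21 ∉ A (include), 25 ∉ A (include), 26 ∉ A (include), 30 ∉ A (include), 40 ∉ A (include)
Elements of B not in A: {6, 13, 17, 19, 21, 25, 26, 30, 40}

{6, 13, 17, 19, 21, 25, 26, 30, 40}


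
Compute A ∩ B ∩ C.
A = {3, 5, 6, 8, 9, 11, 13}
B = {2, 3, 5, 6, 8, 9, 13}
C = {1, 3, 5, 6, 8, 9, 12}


Set A = {3, 5, 6, 8, 9, 11, 13}
Set B = {2, 3, 5, 6, 8, 9, 13}
Set C = {1, 3, 5, 6, 8, 9, 12}
First, A ∩ B = {3, 5, 6, 8, 9, 13}
Then, (A ∩ B) ∩ C = {3, 5, 6, 8, 9}

{3, 5, 6, 8, 9}


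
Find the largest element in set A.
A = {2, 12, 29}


Set A = {2, 12, 29}
Elements in ascending order: 2, 12, 29
The largest element is 29.

29


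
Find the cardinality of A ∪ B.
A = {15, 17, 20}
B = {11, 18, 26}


Set A = {15, 17, 20}, |A| = 3
Set B = {11, 18, 26}, |B| = 3
A ∩ B = {}, |A ∩ B| = 0
|A ∪ B| = |A| + |B| - |A ∩ B| = 3 + 3 - 0 = 6

6


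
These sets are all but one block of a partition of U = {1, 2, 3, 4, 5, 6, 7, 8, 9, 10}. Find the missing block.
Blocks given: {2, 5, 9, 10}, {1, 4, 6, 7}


U = {1, 2, 3, 4, 5, 6, 7, 8, 9, 10}
Shown blocks: {2, 5, 9, 10}, {1, 4, 6, 7}
A partition's blocks are pairwise disjoint and cover U, so the missing block = U \ (union of shown blocks).
Union of shown blocks: {1, 2, 4, 5, 6, 7, 9, 10}
Missing block = U \ (union) = {3, 8}

{3, 8}


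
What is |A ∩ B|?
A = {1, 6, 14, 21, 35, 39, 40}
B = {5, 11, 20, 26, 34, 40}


Set A = {1, 6, 14, 21, 35, 39, 40}
Set B = {5, 11, 20, 26, 34, 40}
A ∩ B = {40}
|A ∩ B| = 1

1


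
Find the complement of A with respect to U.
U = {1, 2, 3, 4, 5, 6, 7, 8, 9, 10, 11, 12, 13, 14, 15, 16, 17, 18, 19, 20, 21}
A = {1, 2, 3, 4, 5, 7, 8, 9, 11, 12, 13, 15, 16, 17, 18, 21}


Universal set U = {1, 2, 3, 4, 5, 6, 7, 8, 9, 10, 11, 12, 13, 14, 15, 16, 17, 18, 19, 20, 21}
Set A = {1, 2, 3, 4, 5, 7, 8, 9, 11, 12, 13, 15, 16, 17, 18, 21}
A' = U \ A = elements in U but not in A
Checking each element of U:
1 (in A, exclude), 2 (in A, exclude), 3 (in A, exclude), 4 (in A, exclude), 5 (in A, exclude), 6 (not in A, include), 7 (in A, exclude), 8 (in A, exclude), 9 (in A, exclude), 10 (not in A, include), 11 (in A, exclude), 12 (in A, exclude), 13 (in A, exclude), 14 (not in A, include), 15 (in A, exclude), 16 (in A, exclude), 17 (in A, exclude), 18 (in A, exclude), 19 (not in A, include), 20 (not in A, include), 21 (in A, exclude)
A' = {6, 10, 14, 19, 20}

{6, 10, 14, 19, 20}


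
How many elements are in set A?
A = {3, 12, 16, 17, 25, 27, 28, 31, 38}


Set A = {3, 12, 16, 17, 25, 27, 28, 31, 38}
Listing elements: 3, 12, 16, 17, 25, 27, 28, 31, 38
Counting: 9 elements
|A| = 9

9


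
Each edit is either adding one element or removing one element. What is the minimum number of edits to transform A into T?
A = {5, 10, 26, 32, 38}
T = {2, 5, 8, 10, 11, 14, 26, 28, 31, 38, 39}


Set A = {5, 10, 26, 32, 38}
Set T = {2, 5, 8, 10, 11, 14, 26, 28, 31, 38, 39}
Elements to remove from A (in A, not in T): {32} → 1 removals
Elements to add to A (in T, not in A): {2, 8, 11, 14, 28, 31, 39} → 7 additions
Total edits = 1 + 7 = 8

8


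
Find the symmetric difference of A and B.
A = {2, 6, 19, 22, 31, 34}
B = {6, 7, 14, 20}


Set A = {2, 6, 19, 22, 31, 34}
Set B = {6, 7, 14, 20}
A △ B = (A \ B) ∪ (B \ A)
Elements in A but not B: {2, 19, 22, 31, 34}
Elements in B but not A: {7, 14, 20}
A △ B = {2, 7, 14, 19, 20, 22, 31, 34}

{2, 7, 14, 19, 20, 22, 31, 34}


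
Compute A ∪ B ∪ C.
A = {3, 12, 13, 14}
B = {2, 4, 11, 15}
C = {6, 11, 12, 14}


Set A = {3, 12, 13, 14}
Set B = {2, 4, 11, 15}
Set C = {6, 11, 12, 14}
First, A ∪ B = {2, 3, 4, 11, 12, 13, 14, 15}
Then, (A ∪ B) ∪ C = {2, 3, 4, 6, 11, 12, 13, 14, 15}

{2, 3, 4, 6, 11, 12, 13, 14, 15}


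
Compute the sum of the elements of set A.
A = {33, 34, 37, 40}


Set A = {33, 34, 37, 40}
Sum = 33 + 34 + 37 + 40 = 144

144


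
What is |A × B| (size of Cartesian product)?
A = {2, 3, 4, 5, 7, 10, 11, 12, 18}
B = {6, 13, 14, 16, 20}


Set A = {2, 3, 4, 5, 7, 10, 11, 12, 18} has 9 elements.
Set B = {6, 13, 14, 16, 20} has 5 elements.
|A × B| = |A| × |B| = 9 × 5 = 45

45


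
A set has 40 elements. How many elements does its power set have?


The set has 40 elements.
The power set contains all possible subsets.
|P(A)| = 2^|A| = 2^40 = 1099511627776

1099511627776


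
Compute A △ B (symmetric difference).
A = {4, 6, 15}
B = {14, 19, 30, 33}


Set A = {4, 6, 15}
Set B = {14, 19, 30, 33}
A △ B = (A \ B) ∪ (B \ A)
Elements in A but not B: {4, 6, 15}
Elements in B but not A: {14, 19, 30, 33}
A △ B = {4, 6, 14, 15, 19, 30, 33}

{4, 6, 14, 15, 19, 30, 33}


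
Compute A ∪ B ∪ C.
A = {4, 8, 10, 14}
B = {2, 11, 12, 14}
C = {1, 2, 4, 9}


Set A = {4, 8, 10, 14}
Set B = {2, 11, 12, 14}
Set C = {1, 2, 4, 9}
First, A ∪ B = {2, 4, 8, 10, 11, 12, 14}
Then, (A ∪ B) ∪ C = {1, 2, 4, 8, 9, 10, 11, 12, 14}

{1, 2, 4, 8, 9, 10, 11, 12, 14}


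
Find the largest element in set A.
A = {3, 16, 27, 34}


Set A = {3, 16, 27, 34}
Elements in ascending order: 3, 16, 27, 34
The largest element is 34.

34


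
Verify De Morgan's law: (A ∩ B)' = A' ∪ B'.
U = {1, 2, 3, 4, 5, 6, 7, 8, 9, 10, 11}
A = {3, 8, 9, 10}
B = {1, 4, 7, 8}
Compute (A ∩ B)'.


U = {1, 2, 3, 4, 5, 6, 7, 8, 9, 10, 11}
A = {3, 8, 9, 10}, B = {1, 4, 7, 8}
A ∩ B = {8}
(A ∩ B)' = U \ (A ∩ B) = {1, 2, 3, 4, 5, 6, 7, 9, 10, 11}
Verification via A' ∪ B': A' = {1, 2, 4, 5, 6, 7, 11}, B' = {2, 3, 5, 6, 9, 10, 11}
A' ∪ B' = {1, 2, 3, 4, 5, 6, 7, 9, 10, 11} ✓

{1, 2, 3, 4, 5, 6, 7, 9, 10, 11}


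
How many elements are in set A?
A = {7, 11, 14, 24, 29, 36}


Set A = {7, 11, 14, 24, 29, 36}
Listing elements: 7, 11, 14, 24, 29, 36
Counting: 6 elements
|A| = 6

6


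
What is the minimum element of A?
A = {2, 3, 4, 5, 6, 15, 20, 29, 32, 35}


Set A = {2, 3, 4, 5, 6, 15, 20, 29, 32, 35}
Elements in ascending order: 2, 3, 4, 5, 6, 15, 20, 29, 32, 35
The smallest element is 2.

2


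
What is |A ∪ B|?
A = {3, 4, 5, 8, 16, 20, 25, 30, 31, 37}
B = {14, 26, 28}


Set A = {3, 4, 5, 8, 16, 20, 25, 30, 31, 37}, |A| = 10
Set B = {14, 26, 28}, |B| = 3
A ∩ B = {}, |A ∩ B| = 0
|A ∪ B| = |A| + |B| - |A ∩ B| = 10 + 3 - 0 = 13

13


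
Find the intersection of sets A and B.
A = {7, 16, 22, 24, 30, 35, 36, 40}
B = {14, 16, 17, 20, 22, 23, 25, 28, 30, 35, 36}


Set A = {7, 16, 22, 24, 30, 35, 36, 40}
Set B = {14, 16, 17, 20, 22, 23, 25, 28, 30, 35, 36}
A ∩ B includes only elements in both sets.
Check each element of A against B:
7 ✗, 16 ✓, 22 ✓, 24 ✗, 30 ✓, 35 ✓, 36 ✓, 40 ✗
A ∩ B = {16, 22, 30, 35, 36}

{16, 22, 30, 35, 36}


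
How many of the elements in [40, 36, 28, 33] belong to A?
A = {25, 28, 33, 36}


Set A = {25, 28, 33, 36}
Candidates: [40, 36, 28, 33]
Check each candidate:
40 ∉ A, 36 ∈ A, 28 ∈ A, 33 ∈ A
Count of candidates in A: 3

3


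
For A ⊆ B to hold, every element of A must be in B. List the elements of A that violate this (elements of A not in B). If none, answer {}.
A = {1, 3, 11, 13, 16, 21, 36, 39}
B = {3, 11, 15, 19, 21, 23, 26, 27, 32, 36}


Set A = {1, 3, 11, 13, 16, 21, 36, 39}
Set B = {3, 11, 15, 19, 21, 23, 26, 27, 32, 36}
Check each element of A against B:
1 ∉ B (include), 3 ∈ B, 11 ∈ B, 13 ∉ B (include), 16 ∉ B (include), 21 ∈ B, 36 ∈ B, 39 ∉ B (include)
Elements of A not in B: {1, 13, 16, 39}

{1, 13, 16, 39}


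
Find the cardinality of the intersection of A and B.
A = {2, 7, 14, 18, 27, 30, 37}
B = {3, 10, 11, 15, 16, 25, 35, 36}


Set A = {2, 7, 14, 18, 27, 30, 37}
Set B = {3, 10, 11, 15, 16, 25, 35, 36}
A ∩ B = {}
|A ∩ B| = 0

0


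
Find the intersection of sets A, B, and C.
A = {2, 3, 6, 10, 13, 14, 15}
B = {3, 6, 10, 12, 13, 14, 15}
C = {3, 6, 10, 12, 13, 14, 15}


Set A = {2, 3, 6, 10, 13, 14, 15}
Set B = {3, 6, 10, 12, 13, 14, 15}
Set C = {3, 6, 10, 12, 13, 14, 15}
First, A ∩ B = {3, 6, 10, 13, 14, 15}
Then, (A ∩ B) ∩ C = {3, 6, 10, 13, 14, 15}

{3, 6, 10, 13, 14, 15}


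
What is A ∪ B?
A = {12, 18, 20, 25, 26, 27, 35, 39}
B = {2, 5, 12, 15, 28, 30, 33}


Set A = {12, 18, 20, 25, 26, 27, 35, 39}
Set B = {2, 5, 12, 15, 28, 30, 33}
A ∪ B includes all elements in either set.
Elements from A: {12, 18, 20, 25, 26, 27, 35, 39}
Elements from B not already included: {2, 5, 15, 28, 30, 33}
A ∪ B = {2, 5, 12, 15, 18, 20, 25, 26, 27, 28, 30, 33, 35, 39}

{2, 5, 12, 15, 18, 20, 25, 26, 27, 28, 30, 33, 35, 39}


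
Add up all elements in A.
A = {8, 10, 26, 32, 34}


Set A = {8, 10, 26, 32, 34}
Sum = 8 + 10 + 26 + 32 + 34 = 110

110


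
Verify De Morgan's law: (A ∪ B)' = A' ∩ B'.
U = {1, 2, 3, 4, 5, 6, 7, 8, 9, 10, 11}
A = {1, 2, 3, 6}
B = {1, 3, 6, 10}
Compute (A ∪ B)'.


U = {1, 2, 3, 4, 5, 6, 7, 8, 9, 10, 11}
A = {1, 2, 3, 6}, B = {1, 3, 6, 10}
A ∪ B = {1, 2, 3, 6, 10}
(A ∪ B)' = U \ (A ∪ B) = {4, 5, 7, 8, 9, 11}
Verification via A' ∩ B': A' = {4, 5, 7, 8, 9, 10, 11}, B' = {2, 4, 5, 7, 8, 9, 11}
A' ∩ B' = {4, 5, 7, 8, 9, 11} ✓

{4, 5, 7, 8, 9, 11}


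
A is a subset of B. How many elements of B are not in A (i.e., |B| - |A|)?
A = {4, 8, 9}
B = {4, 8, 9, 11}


Set A = {4, 8, 9}, |A| = 3
Set B = {4, 8, 9, 11}, |B| = 4
Since A ⊆ B: B \ A = {11}
|B| - |A| = 4 - 3 = 1

1


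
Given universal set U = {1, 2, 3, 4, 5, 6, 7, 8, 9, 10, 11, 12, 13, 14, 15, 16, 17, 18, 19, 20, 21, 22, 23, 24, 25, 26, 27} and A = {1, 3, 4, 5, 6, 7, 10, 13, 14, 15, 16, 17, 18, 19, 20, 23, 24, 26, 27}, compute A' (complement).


Universal set U = {1, 2, 3, 4, 5, 6, 7, 8, 9, 10, 11, 12, 13, 14, 15, 16, 17, 18, 19, 20, 21, 22, 23, 24, 25, 26, 27}
Set A = {1, 3, 4, 5, 6, 7, 10, 13, 14, 15, 16, 17, 18, 19, 20, 23, 24, 26, 27}
A' = U \ A = elements in U but not in A
Checking each element of U:
1 (in A, exclude), 2 (not in A, include), 3 (in A, exclude), 4 (in A, exclude), 5 (in A, exclude), 6 (in A, exclude), 7 (in A, exclude), 8 (not in A, include), 9 (not in A, include), 10 (in A, exclude), 11 (not in A, include), 12 (not in A, include), 13 (in A, exclude), 14 (in A, exclude), 15 (in A, exclude), 16 (in A, exclude), 17 (in A, exclude), 18 (in A, exclude), 19 (in A, exclude), 20 (in A, exclude), 21 (not in A, include), 22 (not in A, include), 23 (in A, exclude), 24 (in A, exclude), 25 (not in A, include), 26 (in A, exclude), 27 (in A, exclude)
A' = {2, 8, 9, 11, 12, 21, 22, 25}

{2, 8, 9, 11, 12, 21, 22, 25}


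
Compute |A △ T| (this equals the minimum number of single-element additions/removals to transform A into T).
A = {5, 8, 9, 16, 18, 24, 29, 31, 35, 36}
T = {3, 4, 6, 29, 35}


Set A = {5, 8, 9, 16, 18, 24, 29, 31, 35, 36}
Set T = {3, 4, 6, 29, 35}
Elements to remove from A (in A, not in T): {5, 8, 9, 16, 18, 24, 31, 36} → 8 removals
Elements to add to A (in T, not in A): {3, 4, 6} → 3 additions
Total edits = 8 + 3 = 11

11


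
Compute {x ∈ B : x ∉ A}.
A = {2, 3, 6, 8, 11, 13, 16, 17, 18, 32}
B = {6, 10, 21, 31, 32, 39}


Set A = {2, 3, 6, 8, 11, 13, 16, 17, 18, 32}
Set B = {6, 10, 21, 31, 32, 39}
Check each element of B against A:
6 ∈ A, 10 ∉ A (include), 21 ∉ A (include), 31 ∉ A (include), 32 ∈ A, 39 ∉ A (include)
Elements of B not in A: {10, 21, 31, 39}

{10, 21, 31, 39}


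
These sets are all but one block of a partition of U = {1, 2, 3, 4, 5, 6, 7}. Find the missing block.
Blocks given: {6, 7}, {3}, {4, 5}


U = {1, 2, 3, 4, 5, 6, 7}
Shown blocks: {6, 7}, {3}, {4, 5}
A partition's blocks are pairwise disjoint and cover U, so the missing block = U \ (union of shown blocks).
Union of shown blocks: {3, 4, 5, 6, 7}
Missing block = U \ (union) = {1, 2}

{1, 2}


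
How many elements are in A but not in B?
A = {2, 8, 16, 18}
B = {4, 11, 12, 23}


Set A = {2, 8, 16, 18}
Set B = {4, 11, 12, 23}
A \ B = {2, 8, 16, 18}
|A \ B| = 4

4


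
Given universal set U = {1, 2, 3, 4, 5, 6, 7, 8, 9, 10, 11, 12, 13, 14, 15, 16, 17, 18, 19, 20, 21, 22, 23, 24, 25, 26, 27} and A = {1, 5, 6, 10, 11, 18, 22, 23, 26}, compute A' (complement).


Universal set U = {1, 2, 3, 4, 5, 6, 7, 8, 9, 10, 11, 12, 13, 14, 15, 16, 17, 18, 19, 20, 21, 22, 23, 24, 25, 26, 27}
Set A = {1, 5, 6, 10, 11, 18, 22, 23, 26}
A' = U \ A = elements in U but not in A
Checking each element of U:
1 (in A, exclude), 2 (not in A, include), 3 (not in A, include), 4 (not in A, include), 5 (in A, exclude), 6 (in A, exclude), 7 (not in A, include), 8 (not in A, include), 9 (not in A, include), 10 (in A, exclude), 11 (in A, exclude), 12 (not in A, include), 13 (not in A, include), 14 (not in A, include), 15 (not in A, include), 16 (not in A, include), 17 (not in A, include), 18 (in A, exclude), 19 (not in A, include), 20 (not in A, include), 21 (not in A, include), 22 (in A, exclude), 23 (in A, exclude), 24 (not in A, include), 25 (not in A, include), 26 (in A, exclude), 27 (not in A, include)
A' = {2, 3, 4, 7, 8, 9, 12, 13, 14, 15, 16, 17, 19, 20, 21, 24, 25, 27}

{2, 3, 4, 7, 8, 9, 12, 13, 14, 15, 16, 17, 19, 20, 21, 24, 25, 27}


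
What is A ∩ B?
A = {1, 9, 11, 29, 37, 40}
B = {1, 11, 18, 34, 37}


Set A = {1, 9, 11, 29, 37, 40}
Set B = {1, 11, 18, 34, 37}
A ∩ B includes only elements in both sets.
Check each element of A against B:
1 ✓, 9 ✗, 11 ✓, 29 ✗, 37 ✓, 40 ✗
A ∩ B = {1, 11, 37}

{1, 11, 37}


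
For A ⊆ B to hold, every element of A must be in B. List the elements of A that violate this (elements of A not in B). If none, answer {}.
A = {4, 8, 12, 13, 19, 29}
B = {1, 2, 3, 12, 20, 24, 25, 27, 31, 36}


Set A = {4, 8, 12, 13, 19, 29}
Set B = {1, 2, 3, 12, 20, 24, 25, 27, 31, 36}
Check each element of A against B:
4 ∉ B (include), 8 ∉ B (include), 12 ∈ B, 13 ∉ B (include), 19 ∉ B (include), 29 ∉ B (include)
Elements of A not in B: {4, 8, 13, 19, 29}

{4, 8, 13, 19, 29}


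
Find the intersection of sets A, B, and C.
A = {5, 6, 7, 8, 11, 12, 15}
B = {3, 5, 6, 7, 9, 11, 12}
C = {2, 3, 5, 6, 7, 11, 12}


Set A = {5, 6, 7, 8, 11, 12, 15}
Set B = {3, 5, 6, 7, 9, 11, 12}
Set C = {2, 3, 5, 6, 7, 11, 12}
First, A ∩ B = {5, 6, 7, 11, 12}
Then, (A ∩ B) ∩ C = {5, 6, 7, 11, 12}

{5, 6, 7, 11, 12}


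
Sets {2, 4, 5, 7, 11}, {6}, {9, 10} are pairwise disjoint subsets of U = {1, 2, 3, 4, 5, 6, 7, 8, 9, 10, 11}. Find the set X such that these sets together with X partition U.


U = {1, 2, 3, 4, 5, 6, 7, 8, 9, 10, 11}
Shown blocks: {2, 4, 5, 7, 11}, {6}, {9, 10}
A partition's blocks are pairwise disjoint and cover U, so the missing block = U \ (union of shown blocks).
Union of shown blocks: {2, 4, 5, 6, 7, 9, 10, 11}
Missing block = U \ (union) = {1, 3, 8}

{1, 3, 8}


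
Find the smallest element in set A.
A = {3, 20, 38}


Set A = {3, 20, 38}
Elements in ascending order: 3, 20, 38
The smallest element is 3.

3


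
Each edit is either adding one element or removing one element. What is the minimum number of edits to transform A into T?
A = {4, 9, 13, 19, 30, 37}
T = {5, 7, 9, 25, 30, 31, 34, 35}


Set A = {4, 9, 13, 19, 30, 37}
Set T = {5, 7, 9, 25, 30, 31, 34, 35}
Elements to remove from A (in A, not in T): {4, 13, 19, 37} → 4 removals
Elements to add to A (in T, not in A): {5, 7, 25, 31, 34, 35} → 6 additions
Total edits = 4 + 6 = 10

10


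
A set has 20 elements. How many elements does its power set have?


The set has 20 elements.
The power set contains all possible subsets.
|P(A)| = 2^|A| = 2^20 = 1048576

1048576


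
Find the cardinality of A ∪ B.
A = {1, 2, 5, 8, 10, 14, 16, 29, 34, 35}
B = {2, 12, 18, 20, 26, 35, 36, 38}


Set A = {1, 2, 5, 8, 10, 14, 16, 29, 34, 35}, |A| = 10
Set B = {2, 12, 18, 20, 26, 35, 36, 38}, |B| = 8
A ∩ B = {2, 35}, |A ∩ B| = 2
|A ∪ B| = |A| + |B| - |A ∩ B| = 10 + 8 - 2 = 16

16


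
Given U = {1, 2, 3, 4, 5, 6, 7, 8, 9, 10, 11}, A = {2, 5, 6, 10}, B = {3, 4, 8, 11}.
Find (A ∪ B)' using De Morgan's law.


U = {1, 2, 3, 4, 5, 6, 7, 8, 9, 10, 11}
A = {2, 5, 6, 10}, B = {3, 4, 8, 11}
A ∪ B = {2, 3, 4, 5, 6, 8, 10, 11}
(A ∪ B)' = U \ (A ∪ B) = {1, 7, 9}
Verification via A' ∩ B': A' = {1, 3, 4, 7, 8, 9, 11}, B' = {1, 2, 5, 6, 7, 9, 10}
A' ∩ B' = {1, 7, 9} ✓

{1, 7, 9}


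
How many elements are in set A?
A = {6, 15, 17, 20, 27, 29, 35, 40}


Set A = {6, 15, 17, 20, 27, 29, 35, 40}
Listing elements: 6, 15, 17, 20, 27, 29, 35, 40
Counting: 8 elements
|A| = 8

8


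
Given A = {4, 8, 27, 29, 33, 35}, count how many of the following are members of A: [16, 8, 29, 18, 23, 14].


Set A = {4, 8, 27, 29, 33, 35}
Candidates: [16, 8, 29, 18, 23, 14]
Check each candidate:
16 ∉ A, 8 ∈ A, 29 ∈ A, 18 ∉ A, 23 ∉ A, 14 ∉ A
Count of candidates in A: 2

2


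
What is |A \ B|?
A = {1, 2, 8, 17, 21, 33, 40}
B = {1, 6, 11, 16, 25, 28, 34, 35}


Set A = {1, 2, 8, 17, 21, 33, 40}
Set B = {1, 6, 11, 16, 25, 28, 34, 35}
A \ B = {2, 8, 17, 21, 33, 40}
|A \ B| = 6

6


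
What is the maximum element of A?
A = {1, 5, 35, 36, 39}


Set A = {1, 5, 35, 36, 39}
Elements in ascending order: 1, 5, 35, 36, 39
The largest element is 39.

39


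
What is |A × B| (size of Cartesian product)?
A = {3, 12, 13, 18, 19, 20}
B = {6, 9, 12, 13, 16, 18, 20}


Set A = {3, 12, 13, 18, 19, 20} has 6 elements.
Set B = {6, 9, 12, 13, 16, 18, 20} has 7 elements.
|A × B| = |A| × |B| = 6 × 7 = 42

42


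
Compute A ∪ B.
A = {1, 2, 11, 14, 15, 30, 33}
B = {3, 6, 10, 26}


Set A = {1, 2, 11, 14, 15, 30, 33}
Set B = {3, 6, 10, 26}
A ∪ B includes all elements in either set.
Elements from A: {1, 2, 11, 14, 15, 30, 33}
Elements from B not already included: {3, 6, 10, 26}
A ∪ B = {1, 2, 3, 6, 10, 11, 14, 15, 26, 30, 33}

{1, 2, 3, 6, 10, 11, 14, 15, 26, 30, 33}


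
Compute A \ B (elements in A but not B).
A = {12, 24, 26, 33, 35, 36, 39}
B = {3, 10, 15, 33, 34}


Set A = {12, 24, 26, 33, 35, 36, 39}
Set B = {3, 10, 15, 33, 34}
A \ B includes elements in A that are not in B.
Check each element of A:
12 (not in B, keep), 24 (not in B, keep), 26 (not in B, keep), 33 (in B, remove), 35 (not in B, keep), 36 (not in B, keep), 39 (not in B, keep)
A \ B = {12, 24, 26, 35, 36, 39}

{12, 24, 26, 35, 36, 39}


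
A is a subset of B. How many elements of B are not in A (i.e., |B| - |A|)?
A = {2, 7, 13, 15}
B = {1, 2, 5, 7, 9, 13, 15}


Set A = {2, 7, 13, 15}, |A| = 4
Set B = {1, 2, 5, 7, 9, 13, 15}, |B| = 7
Since A ⊆ B: B \ A = {1, 5, 9}
|B| - |A| = 7 - 4 = 3

3


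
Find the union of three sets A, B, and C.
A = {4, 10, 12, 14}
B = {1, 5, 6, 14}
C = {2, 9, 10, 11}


Set A = {4, 10, 12, 14}
Set B = {1, 5, 6, 14}
Set C = {2, 9, 10, 11}
First, A ∪ B = {1, 4, 5, 6, 10, 12, 14}
Then, (A ∪ B) ∪ C = {1, 2, 4, 5, 6, 9, 10, 11, 12, 14}

{1, 2, 4, 5, 6, 9, 10, 11, 12, 14}


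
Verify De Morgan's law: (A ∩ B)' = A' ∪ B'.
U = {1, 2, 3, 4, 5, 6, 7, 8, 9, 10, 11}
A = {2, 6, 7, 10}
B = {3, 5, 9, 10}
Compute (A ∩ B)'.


U = {1, 2, 3, 4, 5, 6, 7, 8, 9, 10, 11}
A = {2, 6, 7, 10}, B = {3, 5, 9, 10}
A ∩ B = {10}
(A ∩ B)' = U \ (A ∩ B) = {1, 2, 3, 4, 5, 6, 7, 8, 9, 11}
Verification via A' ∪ B': A' = {1, 3, 4, 5, 8, 9, 11}, B' = {1, 2, 4, 6, 7, 8, 11}
A' ∪ B' = {1, 2, 3, 4, 5, 6, 7, 8, 9, 11} ✓

{1, 2, 3, 4, 5, 6, 7, 8, 9, 11}


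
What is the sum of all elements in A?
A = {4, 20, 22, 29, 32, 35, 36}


Set A = {4, 20, 22, 29, 32, 35, 36}
Sum = 4 + 20 + 22 + 29 + 32 + 35 + 36 = 178

178


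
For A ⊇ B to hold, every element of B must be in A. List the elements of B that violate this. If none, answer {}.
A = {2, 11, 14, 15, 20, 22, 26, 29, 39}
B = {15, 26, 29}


Set A = {2, 11, 14, 15, 20, 22, 26, 29, 39}
Set B = {15, 26, 29}
Check each element of B against A:
15 ∈ A, 26 ∈ A, 29 ∈ A
Elements of B not in A: {}

{}


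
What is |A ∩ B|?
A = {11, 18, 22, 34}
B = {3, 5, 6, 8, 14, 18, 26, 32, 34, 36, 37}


Set A = {11, 18, 22, 34}
Set B = {3, 5, 6, 8, 14, 18, 26, 32, 34, 36, 37}
A ∩ B = {18, 34}
|A ∩ B| = 2

2


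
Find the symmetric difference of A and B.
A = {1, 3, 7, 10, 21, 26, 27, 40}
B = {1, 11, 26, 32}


Set A = {1, 3, 7, 10, 21, 26, 27, 40}
Set B = {1, 11, 26, 32}
A △ B = (A \ B) ∪ (B \ A)
Elements in A but not B: {3, 7, 10, 21, 27, 40}
Elements in B but not A: {11, 32}
A △ B = {3, 7, 10, 11, 21, 27, 32, 40}

{3, 7, 10, 11, 21, 27, 32, 40}


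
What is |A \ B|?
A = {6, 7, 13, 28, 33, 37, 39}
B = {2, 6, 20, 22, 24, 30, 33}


Set A = {6, 7, 13, 28, 33, 37, 39}
Set B = {2, 6, 20, 22, 24, 30, 33}
A \ B = {7, 13, 28, 37, 39}
|A \ B| = 5

5


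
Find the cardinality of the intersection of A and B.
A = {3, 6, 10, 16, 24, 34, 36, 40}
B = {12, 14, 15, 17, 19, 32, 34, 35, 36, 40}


Set A = {3, 6, 10, 16, 24, 34, 36, 40}
Set B = {12, 14, 15, 17, 19, 32, 34, 35, 36, 40}
A ∩ B = {34, 36, 40}
|A ∩ B| = 3

3


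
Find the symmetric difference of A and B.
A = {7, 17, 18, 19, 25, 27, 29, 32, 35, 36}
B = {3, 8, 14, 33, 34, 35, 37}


Set A = {7, 17, 18, 19, 25, 27, 29, 32, 35, 36}
Set B = {3, 8, 14, 33, 34, 35, 37}
A △ B = (A \ B) ∪ (B \ A)
Elements in A but not B: {7, 17, 18, 19, 25, 27, 29, 32, 36}
Elements in B but not A: {3, 8, 14, 33, 34, 37}
A △ B = {3, 7, 8, 14, 17, 18, 19, 25, 27, 29, 32, 33, 34, 36, 37}

{3, 7, 8, 14, 17, 18, 19, 25, 27, 29, 32, 33, 34, 36, 37}


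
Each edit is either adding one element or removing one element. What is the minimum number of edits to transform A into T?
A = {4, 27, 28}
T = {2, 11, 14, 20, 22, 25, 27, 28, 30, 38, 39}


Set A = {4, 27, 28}
Set T = {2, 11, 14, 20, 22, 25, 27, 28, 30, 38, 39}
Elements to remove from A (in A, not in T): {4} → 1 removals
Elements to add to A (in T, not in A): {2, 11, 14, 20, 22, 25, 30, 38, 39} → 9 additions
Total edits = 1 + 9 = 10

10


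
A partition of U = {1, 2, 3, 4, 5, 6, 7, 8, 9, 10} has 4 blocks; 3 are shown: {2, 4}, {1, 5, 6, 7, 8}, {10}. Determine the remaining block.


U = {1, 2, 3, 4, 5, 6, 7, 8, 9, 10}
Shown blocks: {2, 4}, {1, 5, 6, 7, 8}, {10}
A partition's blocks are pairwise disjoint and cover U, so the missing block = U \ (union of shown blocks).
Union of shown blocks: {1, 2, 4, 5, 6, 7, 8, 10}
Missing block = U \ (union) = {3, 9}

{3, 9}


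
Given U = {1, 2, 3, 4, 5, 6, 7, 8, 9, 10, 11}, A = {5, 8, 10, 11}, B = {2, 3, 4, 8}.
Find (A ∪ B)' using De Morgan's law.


U = {1, 2, 3, 4, 5, 6, 7, 8, 9, 10, 11}
A = {5, 8, 10, 11}, B = {2, 3, 4, 8}
A ∪ B = {2, 3, 4, 5, 8, 10, 11}
(A ∪ B)' = U \ (A ∪ B) = {1, 6, 7, 9}
Verification via A' ∩ B': A' = {1, 2, 3, 4, 6, 7, 9}, B' = {1, 5, 6, 7, 9, 10, 11}
A' ∩ B' = {1, 6, 7, 9} ✓

{1, 6, 7, 9}


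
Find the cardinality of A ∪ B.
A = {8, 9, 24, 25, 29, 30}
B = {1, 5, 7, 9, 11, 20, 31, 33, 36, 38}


Set A = {8, 9, 24, 25, 29, 30}, |A| = 6
Set B = {1, 5, 7, 9, 11, 20, 31, 33, 36, 38}, |B| = 10
A ∩ B = {9}, |A ∩ B| = 1
|A ∪ B| = |A| + |B| - |A ∩ B| = 6 + 10 - 1 = 15

15


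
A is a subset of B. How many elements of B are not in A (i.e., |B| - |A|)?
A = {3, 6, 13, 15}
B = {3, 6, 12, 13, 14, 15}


Set A = {3, 6, 13, 15}, |A| = 4
Set B = {3, 6, 12, 13, 14, 15}, |B| = 6
Since A ⊆ B: B \ A = {12, 14}
|B| - |A| = 6 - 4 = 2

2


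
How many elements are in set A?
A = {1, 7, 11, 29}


Set A = {1, 7, 11, 29}
Listing elements: 1, 7, 11, 29
Counting: 4 elements
|A| = 4

4


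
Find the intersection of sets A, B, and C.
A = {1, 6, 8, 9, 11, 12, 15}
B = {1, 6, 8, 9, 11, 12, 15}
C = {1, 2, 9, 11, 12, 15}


Set A = {1, 6, 8, 9, 11, 12, 15}
Set B = {1, 6, 8, 9, 11, 12, 15}
Set C = {1, 2, 9, 11, 12, 15}
First, A ∩ B = {1, 6, 8, 9, 11, 12, 15}
Then, (A ∩ B) ∩ C = {1, 9, 11, 12, 15}

{1, 9, 11, 12, 15}


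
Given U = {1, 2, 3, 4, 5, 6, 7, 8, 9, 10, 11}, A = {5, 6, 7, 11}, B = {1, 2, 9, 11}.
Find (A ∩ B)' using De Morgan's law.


U = {1, 2, 3, 4, 5, 6, 7, 8, 9, 10, 11}
A = {5, 6, 7, 11}, B = {1, 2, 9, 11}
A ∩ B = {11}
(A ∩ B)' = U \ (A ∩ B) = {1, 2, 3, 4, 5, 6, 7, 8, 9, 10}
Verification via A' ∪ B': A' = {1, 2, 3, 4, 8, 9, 10}, B' = {3, 4, 5, 6, 7, 8, 10}
A' ∪ B' = {1, 2, 3, 4, 5, 6, 7, 8, 9, 10} ✓

{1, 2, 3, 4, 5, 6, 7, 8, 9, 10}


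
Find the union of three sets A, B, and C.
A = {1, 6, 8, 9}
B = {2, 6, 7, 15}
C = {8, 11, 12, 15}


Set A = {1, 6, 8, 9}
Set B = {2, 6, 7, 15}
Set C = {8, 11, 12, 15}
First, A ∪ B = {1, 2, 6, 7, 8, 9, 15}
Then, (A ∪ B) ∪ C = {1, 2, 6, 7, 8, 9, 11, 12, 15}

{1, 2, 6, 7, 8, 9, 11, 12, 15}


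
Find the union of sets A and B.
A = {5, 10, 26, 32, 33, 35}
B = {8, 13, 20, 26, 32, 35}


Set A = {5, 10, 26, 32, 33, 35}
Set B = {8, 13, 20, 26, 32, 35}
A ∪ B includes all elements in either set.
Elements from A: {5, 10, 26, 32, 33, 35}
Elements from B not already included: {8, 13, 20}
A ∪ B = {5, 8, 10, 13, 20, 26, 32, 33, 35}

{5, 8, 10, 13, 20, 26, 32, 33, 35}


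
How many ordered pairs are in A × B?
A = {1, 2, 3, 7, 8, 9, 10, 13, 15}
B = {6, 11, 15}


Set A = {1, 2, 3, 7, 8, 9, 10, 13, 15} has 9 elements.
Set B = {6, 11, 15} has 3 elements.
|A × B| = |A| × |B| = 9 × 3 = 27

27


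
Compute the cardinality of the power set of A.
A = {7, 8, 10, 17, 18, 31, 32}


Set A = {7, 8, 10, 17, 18, 31, 32}
|A| = 7
The power set P(A) contains all subsets of A.
|P(A)| = 2^|A| = 2^7 = 128

128


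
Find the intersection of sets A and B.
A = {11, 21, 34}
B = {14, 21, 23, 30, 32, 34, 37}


Set A = {11, 21, 34}
Set B = {14, 21, 23, 30, 32, 34, 37}
A ∩ B includes only elements in both sets.
Check each element of A against B:
11 ✗, 21 ✓, 34 ✓
A ∩ B = {21, 34}

{21, 34}


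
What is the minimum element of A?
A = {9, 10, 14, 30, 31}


Set A = {9, 10, 14, 30, 31}
Elements in ascending order: 9, 10, 14, 30, 31
The smallest element is 9.

9


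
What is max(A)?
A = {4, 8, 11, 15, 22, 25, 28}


Set A = {4, 8, 11, 15, 22, 25, 28}
Elements in ascending order: 4, 8, 11, 15, 22, 25, 28
The largest element is 28.

28


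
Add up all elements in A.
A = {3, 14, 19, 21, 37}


Set A = {3, 14, 19, 21, 37}
Sum = 3 + 14 + 19 + 21 + 37 = 94

94


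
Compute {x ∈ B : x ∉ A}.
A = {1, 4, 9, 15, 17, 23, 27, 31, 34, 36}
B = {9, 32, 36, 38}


Set A = {1, 4, 9, 15, 17, 23, 27, 31, 34, 36}
Set B = {9, 32, 36, 38}
Check each element of B against A:
9 ∈ A, 32 ∉ A (include), 36 ∈ A, 38 ∉ A (include)
Elements of B not in A: {32, 38}

{32, 38}


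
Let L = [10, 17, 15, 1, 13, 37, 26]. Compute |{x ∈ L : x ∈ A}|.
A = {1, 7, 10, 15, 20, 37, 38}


Set A = {1, 7, 10, 15, 20, 37, 38}
Candidates: [10, 17, 15, 1, 13, 37, 26]
Check each candidate:
10 ∈ A, 17 ∉ A, 15 ∈ A, 1 ∈ A, 13 ∉ A, 37 ∈ A, 26 ∉ A
Count of candidates in A: 4

4


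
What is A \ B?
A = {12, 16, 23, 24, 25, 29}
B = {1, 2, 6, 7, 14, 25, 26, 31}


Set A = {12, 16, 23, 24, 25, 29}
Set B = {1, 2, 6, 7, 14, 25, 26, 31}
A \ B includes elements in A that are not in B.
Check each element of A:
12 (not in B, keep), 16 (not in B, keep), 23 (not in B, keep), 24 (not in B, keep), 25 (in B, remove), 29 (not in B, keep)
A \ B = {12, 16, 23, 24, 29}

{12, 16, 23, 24, 29}


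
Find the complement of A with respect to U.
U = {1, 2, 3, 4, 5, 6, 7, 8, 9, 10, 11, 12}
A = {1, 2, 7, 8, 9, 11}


Universal set U = {1, 2, 3, 4, 5, 6, 7, 8, 9, 10, 11, 12}
Set A = {1, 2, 7, 8, 9, 11}
A' = U \ A = elements in U but not in A
Checking each element of U:
1 (in A, exclude), 2 (in A, exclude), 3 (not in A, include), 4 (not in A, include), 5 (not in A, include), 6 (not in A, include), 7 (in A, exclude), 8 (in A, exclude), 9 (in A, exclude), 10 (not in A, include), 11 (in A, exclude), 12 (not in A, include)
A' = {3, 4, 5, 6, 10, 12}

{3, 4, 5, 6, 10, 12}


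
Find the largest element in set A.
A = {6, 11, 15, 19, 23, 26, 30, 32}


Set A = {6, 11, 15, 19, 23, 26, 30, 32}
Elements in ascending order: 6, 11, 15, 19, 23, 26, 30, 32
The largest element is 32.

32


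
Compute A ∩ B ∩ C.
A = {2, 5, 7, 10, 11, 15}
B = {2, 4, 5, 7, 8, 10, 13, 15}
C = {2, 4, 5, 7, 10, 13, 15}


Set A = {2, 5, 7, 10, 11, 15}
Set B = {2, 4, 5, 7, 8, 10, 13, 15}
Set C = {2, 4, 5, 7, 10, 13, 15}
First, A ∩ B = {2, 5, 7, 10, 15}
Then, (A ∩ B) ∩ C = {2, 5, 7, 10, 15}

{2, 5, 7, 10, 15}


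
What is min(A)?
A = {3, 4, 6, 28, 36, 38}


Set A = {3, 4, 6, 28, 36, 38}
Elements in ascending order: 3, 4, 6, 28, 36, 38
The smallest element is 3.

3


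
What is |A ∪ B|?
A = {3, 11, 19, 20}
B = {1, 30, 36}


Set A = {3, 11, 19, 20}, |A| = 4
Set B = {1, 30, 36}, |B| = 3
A ∩ B = {}, |A ∩ B| = 0
|A ∪ B| = |A| + |B| - |A ∩ B| = 4 + 3 - 0 = 7

7


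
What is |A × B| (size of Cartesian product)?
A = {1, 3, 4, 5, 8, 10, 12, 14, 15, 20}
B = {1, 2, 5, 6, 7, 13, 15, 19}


Set A = {1, 3, 4, 5, 8, 10, 12, 14, 15, 20} has 10 elements.
Set B = {1, 2, 5, 6, 7, 13, 15, 19} has 8 elements.
|A × B| = |A| × |B| = 10 × 8 = 80

80


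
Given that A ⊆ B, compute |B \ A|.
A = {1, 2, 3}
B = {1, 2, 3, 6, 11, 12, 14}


Set A = {1, 2, 3}, |A| = 3
Set B = {1, 2, 3, 6, 11, 12, 14}, |B| = 7
Since A ⊆ B: B \ A = {6, 11, 12, 14}
|B| - |A| = 7 - 3 = 4

4


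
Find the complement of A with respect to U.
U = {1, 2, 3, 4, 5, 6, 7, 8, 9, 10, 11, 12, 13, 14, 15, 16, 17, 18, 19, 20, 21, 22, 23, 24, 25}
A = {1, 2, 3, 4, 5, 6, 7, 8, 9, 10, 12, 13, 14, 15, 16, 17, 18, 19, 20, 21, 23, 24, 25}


Universal set U = {1, 2, 3, 4, 5, 6, 7, 8, 9, 10, 11, 12, 13, 14, 15, 16, 17, 18, 19, 20, 21, 22, 23, 24, 25}
Set A = {1, 2, 3, 4, 5, 6, 7, 8, 9, 10, 12, 13, 14, 15, 16, 17, 18, 19, 20, 21, 23, 24, 25}
A' = U \ A = elements in U but not in A
Checking each element of U:
1 (in A, exclude), 2 (in A, exclude), 3 (in A, exclude), 4 (in A, exclude), 5 (in A, exclude), 6 (in A, exclude), 7 (in A, exclude), 8 (in A, exclude), 9 (in A, exclude), 10 (in A, exclude), 11 (not in A, include), 12 (in A, exclude), 13 (in A, exclude), 14 (in A, exclude), 15 (in A, exclude), 16 (in A, exclude), 17 (in A, exclude), 18 (in A, exclude), 19 (in A, exclude), 20 (in A, exclude), 21 (in A, exclude), 22 (not in A, include), 23 (in A, exclude), 24 (in A, exclude), 25 (in A, exclude)
A' = {11, 22}

{11, 22}


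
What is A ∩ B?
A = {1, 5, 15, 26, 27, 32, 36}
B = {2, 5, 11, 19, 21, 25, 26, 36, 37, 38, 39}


Set A = {1, 5, 15, 26, 27, 32, 36}
Set B = {2, 5, 11, 19, 21, 25, 26, 36, 37, 38, 39}
A ∩ B includes only elements in both sets.
Check each element of A against B:
1 ✗, 5 ✓, 15 ✗, 26 ✓, 27 ✗, 32 ✗, 36 ✓
A ∩ B = {5, 26, 36}

{5, 26, 36}


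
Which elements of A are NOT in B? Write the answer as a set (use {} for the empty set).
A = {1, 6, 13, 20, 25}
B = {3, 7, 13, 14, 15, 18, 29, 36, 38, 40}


Set A = {1, 6, 13, 20, 25}
Set B = {3, 7, 13, 14, 15, 18, 29, 36, 38, 40}
Check each element of A against B:
1 ∉ B (include), 6 ∉ B (include), 13 ∈ B, 20 ∉ B (include), 25 ∉ B (include)
Elements of A not in B: {1, 6, 20, 25}

{1, 6, 20, 25}


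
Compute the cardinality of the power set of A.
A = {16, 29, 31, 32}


Set A = {16, 29, 31, 32}
|A| = 4
The power set P(A) contains all subsets of A.
|P(A)| = 2^|A| = 2^4 = 16

16


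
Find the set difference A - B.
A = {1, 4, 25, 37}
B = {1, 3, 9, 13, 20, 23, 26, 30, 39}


Set A = {1, 4, 25, 37}
Set B = {1, 3, 9, 13, 20, 23, 26, 30, 39}
A \ B includes elements in A that are not in B.
Check each element of A:
1 (in B, remove), 4 (not in B, keep), 25 (not in B, keep), 37 (not in B, keep)
A \ B = {4, 25, 37}

{4, 25, 37}


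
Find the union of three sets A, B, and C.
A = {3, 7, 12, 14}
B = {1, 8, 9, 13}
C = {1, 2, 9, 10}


Set A = {3, 7, 12, 14}
Set B = {1, 8, 9, 13}
Set C = {1, 2, 9, 10}
First, A ∪ B = {1, 3, 7, 8, 9, 12, 13, 14}
Then, (A ∪ B) ∪ C = {1, 2, 3, 7, 8, 9, 10, 12, 13, 14}

{1, 2, 3, 7, 8, 9, 10, 12, 13, 14}


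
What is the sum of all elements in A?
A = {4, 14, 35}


Set A = {4, 14, 35}
Sum = 4 + 14 + 35 = 53

53


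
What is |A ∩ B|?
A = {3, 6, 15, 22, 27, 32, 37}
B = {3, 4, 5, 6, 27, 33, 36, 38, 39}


Set A = {3, 6, 15, 22, 27, 32, 37}
Set B = {3, 4, 5, 6, 27, 33, 36, 38, 39}
A ∩ B = {3, 6, 27}
|A ∩ B| = 3

3


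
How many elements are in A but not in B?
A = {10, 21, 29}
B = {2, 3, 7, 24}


Set A = {10, 21, 29}
Set B = {2, 3, 7, 24}
A \ B = {10, 21, 29}
|A \ B| = 3

3


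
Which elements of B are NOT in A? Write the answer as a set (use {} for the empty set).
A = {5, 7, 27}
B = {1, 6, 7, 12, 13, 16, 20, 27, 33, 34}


Set A = {5, 7, 27}
Set B = {1, 6, 7, 12, 13, 16, 20, 27, 33, 34}
Check each element of B against A:
1 ∉ A (include), 6 ∉ A (include), 7 ∈ A, 12 ∉ A (include), 13 ∉ A (include), 16 ∉ A (include), 20 ∉ A (include), 27 ∈ A, 33 ∉ A (include), 34 ∉ A (include)
Elements of B not in A: {1, 6, 12, 13, 16, 20, 33, 34}

{1, 6, 12, 13, 16, 20, 33, 34}


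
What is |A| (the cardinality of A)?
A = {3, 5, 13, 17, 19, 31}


Set A = {3, 5, 13, 17, 19, 31}
Listing elements: 3, 5, 13, 17, 19, 31
Counting: 6 elements
|A| = 6

6


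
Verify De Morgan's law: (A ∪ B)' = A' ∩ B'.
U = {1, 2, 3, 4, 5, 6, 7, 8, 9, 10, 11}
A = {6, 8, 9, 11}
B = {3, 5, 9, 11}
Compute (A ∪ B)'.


U = {1, 2, 3, 4, 5, 6, 7, 8, 9, 10, 11}
A = {6, 8, 9, 11}, B = {3, 5, 9, 11}
A ∪ B = {3, 5, 6, 8, 9, 11}
(A ∪ B)' = U \ (A ∪ B) = {1, 2, 4, 7, 10}
Verification via A' ∩ B': A' = {1, 2, 3, 4, 5, 7, 10}, B' = {1, 2, 4, 6, 7, 8, 10}
A' ∩ B' = {1, 2, 4, 7, 10} ✓

{1, 2, 4, 7, 10}


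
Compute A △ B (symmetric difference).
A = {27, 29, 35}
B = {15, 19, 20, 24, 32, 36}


Set A = {27, 29, 35}
Set B = {15, 19, 20, 24, 32, 36}
A △ B = (A \ B) ∪ (B \ A)
Elements in A but not B: {27, 29, 35}
Elements in B but not A: {15, 19, 20, 24, 32, 36}
A △ B = {15, 19, 20, 24, 27, 29, 32, 35, 36}

{15, 19, 20, 24, 27, 29, 32, 35, 36}


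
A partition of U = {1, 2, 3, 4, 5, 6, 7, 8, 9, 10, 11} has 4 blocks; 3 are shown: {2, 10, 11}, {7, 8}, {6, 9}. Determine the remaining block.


U = {1, 2, 3, 4, 5, 6, 7, 8, 9, 10, 11}
Shown blocks: {2, 10, 11}, {7, 8}, {6, 9}
A partition's blocks are pairwise disjoint and cover U, so the missing block = U \ (union of shown blocks).
Union of shown blocks: {2, 6, 7, 8, 9, 10, 11}
Missing block = U \ (union) = {1, 3, 4, 5}

{1, 3, 4, 5}


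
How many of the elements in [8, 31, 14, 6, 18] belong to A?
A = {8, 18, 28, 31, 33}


Set A = {8, 18, 28, 31, 33}
Candidates: [8, 31, 14, 6, 18]
Check each candidate:
8 ∈ A, 31 ∈ A, 14 ∉ A, 6 ∉ A, 18 ∈ A
Count of candidates in A: 3

3


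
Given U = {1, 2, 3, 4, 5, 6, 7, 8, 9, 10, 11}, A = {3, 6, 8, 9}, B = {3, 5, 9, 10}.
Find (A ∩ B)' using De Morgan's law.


U = {1, 2, 3, 4, 5, 6, 7, 8, 9, 10, 11}
A = {3, 6, 8, 9}, B = {3, 5, 9, 10}
A ∩ B = {3, 9}
(A ∩ B)' = U \ (A ∩ B) = {1, 2, 4, 5, 6, 7, 8, 10, 11}
Verification via A' ∪ B': A' = {1, 2, 4, 5, 7, 10, 11}, B' = {1, 2, 4, 6, 7, 8, 11}
A' ∪ B' = {1, 2, 4, 5, 6, 7, 8, 10, 11} ✓

{1, 2, 4, 5, 6, 7, 8, 10, 11}


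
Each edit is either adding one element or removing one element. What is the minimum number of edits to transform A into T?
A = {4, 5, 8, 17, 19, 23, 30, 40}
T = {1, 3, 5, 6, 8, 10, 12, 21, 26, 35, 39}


Set A = {4, 5, 8, 17, 19, 23, 30, 40}
Set T = {1, 3, 5, 6, 8, 10, 12, 21, 26, 35, 39}
Elements to remove from A (in A, not in T): {4, 17, 19, 23, 30, 40} → 6 removals
Elements to add to A (in T, not in A): {1, 3, 6, 10, 12, 21, 26, 35, 39} → 9 additions
Total edits = 6 + 9 = 15

15


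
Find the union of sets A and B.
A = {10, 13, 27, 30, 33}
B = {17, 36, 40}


Set A = {10, 13, 27, 30, 33}
Set B = {17, 36, 40}
A ∪ B includes all elements in either set.
Elements from A: {10, 13, 27, 30, 33}
Elements from B not already included: {17, 36, 40}
A ∪ B = {10, 13, 17, 27, 30, 33, 36, 40}

{10, 13, 17, 27, 30, 33, 36, 40}


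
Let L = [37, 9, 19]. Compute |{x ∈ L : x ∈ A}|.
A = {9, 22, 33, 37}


Set A = {9, 22, 33, 37}
Candidates: [37, 9, 19]
Check each candidate:
37 ∈ A, 9 ∈ A, 19 ∉ A
Count of candidates in A: 2

2


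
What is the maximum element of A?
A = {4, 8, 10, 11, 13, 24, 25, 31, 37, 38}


Set A = {4, 8, 10, 11, 13, 24, 25, 31, 37, 38}
Elements in ascending order: 4, 8, 10, 11, 13, 24, 25, 31, 37, 38
The largest element is 38.

38


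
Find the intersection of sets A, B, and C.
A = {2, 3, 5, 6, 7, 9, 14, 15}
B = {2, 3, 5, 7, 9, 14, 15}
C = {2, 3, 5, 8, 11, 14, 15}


Set A = {2, 3, 5, 6, 7, 9, 14, 15}
Set B = {2, 3, 5, 7, 9, 14, 15}
Set C = {2, 3, 5, 8, 11, 14, 15}
First, A ∩ B = {2, 3, 5, 7, 9, 14, 15}
Then, (A ∩ B) ∩ C = {2, 3, 5, 14, 15}

{2, 3, 5, 14, 15}


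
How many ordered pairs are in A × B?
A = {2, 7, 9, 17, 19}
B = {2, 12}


Set A = {2, 7, 9, 17, 19} has 5 elements.
Set B = {2, 12} has 2 elements.
|A × B| = |A| × |B| = 5 × 2 = 10

10


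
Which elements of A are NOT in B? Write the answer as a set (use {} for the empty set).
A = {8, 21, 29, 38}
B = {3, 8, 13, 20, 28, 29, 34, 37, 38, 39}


Set A = {8, 21, 29, 38}
Set B = {3, 8, 13, 20, 28, 29, 34, 37, 38, 39}
Check each element of A against B:
8 ∈ B, 21 ∉ B (include), 29 ∈ B, 38 ∈ B
Elements of A not in B: {21}

{21}
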